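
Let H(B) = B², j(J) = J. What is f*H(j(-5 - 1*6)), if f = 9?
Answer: 1089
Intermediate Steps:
f*H(j(-5 - 1*6)) = 9*(-5 - 1*6)² = 9*(-5 - 6)² = 9*(-11)² = 9*121 = 1089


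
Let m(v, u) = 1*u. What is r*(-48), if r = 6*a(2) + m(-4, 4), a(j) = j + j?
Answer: -1344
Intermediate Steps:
m(v, u) = u
a(j) = 2*j
r = 28 (r = 6*(2*2) + 4 = 6*4 + 4 = 24 + 4 = 28)
r*(-48) = 28*(-48) = -1344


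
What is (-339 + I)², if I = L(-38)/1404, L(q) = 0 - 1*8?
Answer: 14158858081/123201 ≈ 1.1492e+5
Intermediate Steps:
L(q) = -8 (L(q) = 0 - 8 = -8)
I = -2/351 (I = -8/1404 = -8*1/1404 = -2/351 ≈ -0.0056980)
(-339 + I)² = (-339 - 2/351)² = (-118991/351)² = 14158858081/123201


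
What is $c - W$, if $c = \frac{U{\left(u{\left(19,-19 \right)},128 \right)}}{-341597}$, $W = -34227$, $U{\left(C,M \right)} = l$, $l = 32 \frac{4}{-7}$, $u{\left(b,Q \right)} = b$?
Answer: $\frac{81842883761}{2391179} \approx 34227.0$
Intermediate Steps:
$l = - \frac{128}{7}$ ($l = 32 \cdot 4 \left(- \frac{1}{7}\right) = 32 \left(- \frac{4}{7}\right) = - \frac{128}{7} \approx -18.286$)
$U{\left(C,M \right)} = - \frac{128}{7}$
$c = \frac{128}{2391179}$ ($c = - \frac{128}{7 \left(-341597\right)} = \left(- \frac{128}{7}\right) \left(- \frac{1}{341597}\right) = \frac{128}{2391179} \approx 5.353 \cdot 10^{-5}$)
$c - W = \frac{128}{2391179} - -34227 = \frac{128}{2391179} + 34227 = \frac{81842883761}{2391179}$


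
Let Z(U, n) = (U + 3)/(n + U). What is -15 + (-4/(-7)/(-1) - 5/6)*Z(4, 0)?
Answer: -419/24 ≈ -17.458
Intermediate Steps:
Z(U, n) = (3 + U)/(U + n)
-15 + (-4/(-7)/(-1) - 5/6)*Z(4, 0) = -15 + (-4/(-7)/(-1) - 5/6)*((3 + 4)/(4 + 0)) = -15 + (-4*(-1/7)*(-1) - 5*1/6)*(7/4) = -15 + ((4/7)*(-1) - 5/6)*((1/4)*7) = -15 + (-4/7 - 5/6)*(7/4) = -15 - 59/42*7/4 = -15 - 59/24 = -419/24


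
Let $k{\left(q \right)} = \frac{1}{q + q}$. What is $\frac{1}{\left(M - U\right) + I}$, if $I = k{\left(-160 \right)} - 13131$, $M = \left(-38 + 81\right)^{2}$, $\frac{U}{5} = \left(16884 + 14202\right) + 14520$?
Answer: $- \frac{320}{76579841} \approx -4.1786 \cdot 10^{-6}$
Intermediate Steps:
$k{\left(q \right)} = \frac{1}{2 q}$
$U = 228030$ ($U = 5 \left(\left(16884 + 14202\right) + 14520\right) = 5 \left(31086 + 14520\right) = 5 \cdot 45606 = 228030$)
$M = 1849$ ($M = 43^{2} = 1849$)
$I = - \frac{4201921}{320}$ ($I = \frac{1}{2 \left(-160\right)} - 13131 = \frac{1}{2} \left(- \frac{1}{160}\right) - 13131 = - \frac{1}{320} - 13131 = - \frac{4201921}{320} \approx -13131.0$)
$\frac{1}{\left(M - U\right) + I} = \frac{1}{\left(1849 - 228030\right) - \frac{4201921}{320}} = \frac{1}{-226181 - \frac{4201921}{320}} = \frac{1}{- \frac{76579841}{320}} = - \frac{320}{76579841}$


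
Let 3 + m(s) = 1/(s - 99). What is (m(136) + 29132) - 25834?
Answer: 121916/37 ≈ 3295.0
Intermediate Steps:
m(s) = -3 + 1/(-99 + s) (m(s) = -3 + 1/(s - 99) = -3 + 1/(-99 + s))
(m(136) + 29132) - 25834 = ((298 - 3*136)/(-99 + 136) + 29132) - 25834 = ((298 - 408)/37 + 29132) - 25834 = ((1/37)*(-110) + 29132) - 25834 = (-110/37 + 29132) - 25834 = 1077774/37 - 25834 = 121916/37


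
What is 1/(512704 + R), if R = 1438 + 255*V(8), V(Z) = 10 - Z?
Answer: 1/514652 ≈ 1.9431e-6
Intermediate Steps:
R = 1948 (R = 1438 + 255*(10 - 1*8) = 1438 + 255*(10 - 8) = 1438 + 255*2 = 1438 + 510 = 1948)
1/(512704 + R) = 1/(512704 + 1948) = 1/514652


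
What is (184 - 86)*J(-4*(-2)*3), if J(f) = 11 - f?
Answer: -1274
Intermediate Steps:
(184 - 86)*J(-4*(-2)*3) = (184 - 86)*(11 - (-4*(-2))*3) = 98*(11 - 8*3) = 98*(11 - 1*24) = 98*(11 - 24) = 98*(-13) = -1274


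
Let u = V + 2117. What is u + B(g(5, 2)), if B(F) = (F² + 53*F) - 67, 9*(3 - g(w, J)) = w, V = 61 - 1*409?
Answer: 148840/81 ≈ 1837.5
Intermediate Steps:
V = -348 (V = 61 - 409 = -348)
g(w, J) = 3 - w/9
B(F) = -67 + F² + 53*F
u = 1769 (u = -348 + 2117 = 1769)
u + B(g(5, 2)) = 1769 + (-67 + (3 - ⅑*5)² + 53*(3 - ⅑*5)) = 1769 + (-67 + (3 - 5/9)² + 53*(3 - 5/9)) = 1769 + (-67 + (22/9)² + 53*(22/9)) = 1769 + (-67 + 484/81 + 1166/9) = 1769 + 5551/81 = 148840/81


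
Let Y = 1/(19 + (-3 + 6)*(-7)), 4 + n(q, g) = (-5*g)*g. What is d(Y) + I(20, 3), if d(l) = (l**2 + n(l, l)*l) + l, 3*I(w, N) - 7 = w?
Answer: 91/8 ≈ 11.375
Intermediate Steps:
I(w, N) = 7/3 + w/3
n(q, g) = -4 - 5*g**2 (n(q, g) = -4 + (-5*g)*g = -4 - 5*g**2)
Y = -1/2 (Y = 1/(19 + 3*(-7)) = 1/(19 - 21) = 1/(-2) = -1/2 ≈ -0.50000)
d(l) = l + l**2 + l*(-4 - 5*l**2) (d(l) = (l**2 + (-4 - 5*l**2)*l) + l = (l**2 + l*(-4 - 5*l**2)) + l = l + l**2 + l*(-4 - 5*l**2))
d(Y) + I(20, 3) = -(-3 - 1/2 - 5*(-1/2)**2)/2 + (7/3 + (1/3)*20) = -(-3 - 1/2 - 5*1/4)/2 + (7/3 + 20/3) = -(-3 - 1/2 - 5/4)/2 + 9 = -1/2*(-19/4) + 9 = 19/8 + 9 = 91/8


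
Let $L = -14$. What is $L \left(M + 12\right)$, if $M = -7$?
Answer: $-70$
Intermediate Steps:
$L \left(M + 12\right) = - 14 \left(-7 + 12\right) = \left(-14\right) 5 = -70$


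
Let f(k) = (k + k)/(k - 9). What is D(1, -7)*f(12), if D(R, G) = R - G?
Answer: 64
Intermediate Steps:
f(k) = 2*k/(-9 + k) (f(k) = (2*k)/(-9 + k) = 2*k/(-9 + k))
D(1, -7)*f(12) = (1 - 1*(-7))*(2*12/(-9 + 12)) = (1 + 7)*(2*12/3) = 8*(2*12*(⅓)) = 8*8 = 64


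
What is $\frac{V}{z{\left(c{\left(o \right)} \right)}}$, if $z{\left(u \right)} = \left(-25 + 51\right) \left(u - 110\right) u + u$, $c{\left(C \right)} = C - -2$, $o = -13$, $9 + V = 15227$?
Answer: $\frac{15218}{34595} \approx 0.43989$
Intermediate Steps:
$V = 15218$ ($V = -9 + 15227 = 15218$)
$c{\left(C \right)} = 2 + C$ ($c{\left(C \right)} = C + 2 = 2 + C$)
$z{\left(u \right)} = u + u \left(-2860 + 26 u\right)$ ($z{\left(u \right)} = 26 \left(u - 110\right) u + u = 26 \left(-110 + u\right) u + u = \left(-2860 + 26 u\right) u + u = u \left(-2860 + 26 u\right) + u = u + u \left(-2860 + 26 u\right)$)
$\frac{V}{z{\left(c{\left(o \right)} \right)}} = \frac{15218}{\left(2 - 13\right) \left(-2859 + 26 \left(2 - 13\right)\right)} = \frac{15218}{\left(-11\right) \left(-2859 + 26 \left(-11\right)\right)} = \frac{15218}{\left(-11\right) \left(-2859 - 286\right)} = \frac{15218}{\left(-11\right) \left(-3145\right)} = \frac{15218}{34595}$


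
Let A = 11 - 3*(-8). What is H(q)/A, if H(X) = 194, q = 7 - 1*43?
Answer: 194/35 ≈ 5.5429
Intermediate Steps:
q = -36 (q = 7 - 43 = -36)
A = 35 (A = 11 + 24 = 35)
H(q)/A = 194/35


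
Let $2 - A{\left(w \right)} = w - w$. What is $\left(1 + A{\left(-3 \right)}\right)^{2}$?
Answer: $9$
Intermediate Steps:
$A{\left(w \right)} = 2$ ($A{\left(w \right)} = 2 - \left(w - w\right) = 2 - 0 = 2 + 0 = 2$)
$\left(1 + A{\left(-3 \right)}\right)^{2} = \left(1 + 2\right)^{2} = 3^{2} = 9$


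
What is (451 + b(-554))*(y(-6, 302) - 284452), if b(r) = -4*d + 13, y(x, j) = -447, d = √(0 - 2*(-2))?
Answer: -129913944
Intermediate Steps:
d = 2 (d = √(0 + 4) = √4 = 2)
b(r) = 5 (b(r) = -4*2 + 13 = -8 + 13 = 5)
(451 + b(-554))*(y(-6, 302) - 284452) = (451 + 5)*(-447 - 284452) = 456*(-284899) = -129913944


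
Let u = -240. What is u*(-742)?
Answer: 178080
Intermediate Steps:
u*(-742) = -240*(-742) = 178080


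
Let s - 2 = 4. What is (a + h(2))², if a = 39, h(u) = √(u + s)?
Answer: 1529 + 156*√2 ≈ 1749.6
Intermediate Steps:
s = 6 (s = 2 + 4 = 6)
h(u) = √(6 + u) (h(u) = √(u + 6) = √(6 + u))
(a + h(2))² = (39 + √(6 + 2))² = (39 + √8)² = (39 + 2*√2)²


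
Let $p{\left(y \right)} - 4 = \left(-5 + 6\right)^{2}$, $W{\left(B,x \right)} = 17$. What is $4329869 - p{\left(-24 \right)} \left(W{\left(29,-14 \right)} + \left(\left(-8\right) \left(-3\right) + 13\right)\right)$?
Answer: $4329599$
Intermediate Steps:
$p{\left(y \right)} = 5$ ($p{\left(y \right)} = 4 + \left(-5 + 6\right)^{2} = 4 + 1^{2} = 4 + 1 = 5$)
$4329869 - p{\left(-24 \right)} \left(W{\left(29,-14 \right)} + \left(\left(-8\right) \left(-3\right) + 13\right)\right) = 4329869 - 5 \left(17 + \left(\left(-8\right) \left(-3\right) + 13\right)\right) = 4329869 - 5 \left(17 + \left(24 + 13\right)\right) = 4329869 - 5 \left(17 + 37\right) = 4329869 - 5 \cdot 54 = 4329869 - 270 = 4329599$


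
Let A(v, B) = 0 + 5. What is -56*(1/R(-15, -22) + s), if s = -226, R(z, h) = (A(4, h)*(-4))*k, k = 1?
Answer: 63294/5 ≈ 12659.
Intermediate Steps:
A(v, B) = 5
R(z, h) = -20 (R(z, h) = (5*(-4))*1 = -20*1 = -20)
-56*(1/R(-15, -22) + s) = -56*(1/(-20) - 226) = -56*(-1/20 - 226) = -56*(-4521/20) = 63294/5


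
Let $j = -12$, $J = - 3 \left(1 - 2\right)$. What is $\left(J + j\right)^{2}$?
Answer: $81$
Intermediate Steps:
$J = 3$ ($J = \left(-3\right) \left(-1\right) = 3$)
$\left(J + j\right)^{2} = \left(3 - 12\right)^{2} = \left(-9\right)^{2} = 81$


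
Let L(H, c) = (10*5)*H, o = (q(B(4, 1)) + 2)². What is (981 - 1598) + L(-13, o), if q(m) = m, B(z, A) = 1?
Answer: -1267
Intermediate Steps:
o = 9 (o = (1 + 2)² = 3² = 9)
L(H, c) = 50*H
(981 - 1598) + L(-13, o) = (981 - 1598) + 50*(-13) = -617 - 650 = -1267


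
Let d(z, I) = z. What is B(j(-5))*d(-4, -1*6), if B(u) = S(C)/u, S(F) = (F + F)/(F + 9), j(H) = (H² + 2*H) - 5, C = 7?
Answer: -7/20 ≈ -0.35000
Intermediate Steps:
j(H) = -5 + H² + 2*H
S(F) = 2*F/(9 + F) (S(F) = (2*F)/(9 + F) = 2*F/(9 + F))
B(u) = 7/(8*u) (B(u) = (2*7/(9 + 7))/u = (2*7/16)/u = (2*7*(1/16))/u = 7/(8*u))
B(j(-5))*d(-4, -1*6) = (7/(8*(-5 + (-5)² + 2*(-5))))*(-4) = (7/(8*(-5 + 25 - 10)))*(-4) = ((7/8)/10)*(-4) = ((7/8)*(⅒))*(-4) = (7/80)*(-4) = -7/20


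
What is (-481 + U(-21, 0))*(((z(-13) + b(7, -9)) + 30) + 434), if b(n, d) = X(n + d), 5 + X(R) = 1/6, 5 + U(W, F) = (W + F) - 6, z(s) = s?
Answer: -457767/2 ≈ -2.2888e+5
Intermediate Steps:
U(W, F) = -11 + F + W (U(W, F) = -5 + ((W + F) - 6) = -5 + ((F + W) - 6) = -5 + (-6 + F + W) = -11 + F + W)
X(R) = -29/6 (X(R) = -5 + 1/6 = -29/6)
b(n, d) = -29/6
(-481 + U(-21, 0))*(((z(-13) + b(7, -9)) + 30) + 434) = (-481 + (-11 + 0 - 21))*(((-13 - 29/6) + 30) + 434) = (-481 - 32)*((-107/6 + 30) + 434) = -513*(73/6 + 434) = -513*2677/6 = -457767/2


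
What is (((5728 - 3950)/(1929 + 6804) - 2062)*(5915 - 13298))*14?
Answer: 620367285272/2911 ≈ 2.1311e+8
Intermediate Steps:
(((5728 - 3950)/(1929 + 6804) - 2062)*(5915 - 13298))*14 = ((1778/8733 - 2062)*(-7383))*14 = -18005668/8733*(-7383)*14 = (44311948948/2911)*14 = 620367285272/2911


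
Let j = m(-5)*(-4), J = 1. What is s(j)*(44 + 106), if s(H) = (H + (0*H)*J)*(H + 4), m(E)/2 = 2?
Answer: 28800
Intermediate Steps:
m(E) = 4 (m(E) = 2*2 = 4)
j = -16 (j = 4*(-4) = -16)
s(H) = H*(4 + H) (s(H) = (H + (0*H)*1)*(H + 4) = (H + 0*1)*(4 + H) = (H + 0)*(4 + H) = H*(4 + H))
s(j)*(44 + 106) = (-16*(4 - 16))*(44 + 106) = -16*(-12)*150 = 192*150 = 28800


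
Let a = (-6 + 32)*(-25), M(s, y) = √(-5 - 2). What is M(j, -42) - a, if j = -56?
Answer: 650 + I*√7 ≈ 650.0 + 2.6458*I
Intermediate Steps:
M(s, y) = I*√7 (M(s, y) = √(-7) = I*√7)
a = -650 (a = 26*(-25) = -650)
M(j, -42) - a = I*√7 - 1*(-650) = I*√7 + 650 = 650 + I*√7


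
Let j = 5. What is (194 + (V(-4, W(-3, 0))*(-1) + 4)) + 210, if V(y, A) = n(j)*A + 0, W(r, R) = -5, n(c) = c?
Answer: 433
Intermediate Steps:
V(y, A) = 5*A (V(y, A) = 5*A + 0 = 5*A)
(194 + (V(-4, W(-3, 0))*(-1) + 4)) + 210 = (194 + ((5*(-5))*(-1) + 4)) + 210 = (194 + (-25*(-1) + 4)) + 210 = (194 + (25 + 4)) + 210 = (194 + 29) + 210 = 223 + 210 = 433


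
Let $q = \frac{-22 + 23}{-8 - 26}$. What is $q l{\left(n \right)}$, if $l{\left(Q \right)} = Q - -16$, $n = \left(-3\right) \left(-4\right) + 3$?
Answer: $- \frac{31}{34} \approx -0.91177$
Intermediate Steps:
$q = - \frac{1}{34}$ ($q = 1 \frac{1}{-34} = 1 \left(- \frac{1}{34}\right) = - \frac{1}{34} \approx -0.029412$)
$n = 15$ ($n = 12 + 3 = 15$)
$l{\left(Q \right)} = 16 + Q$ ($l{\left(Q \right)} = Q + 16 = 16 + Q$)
$q l{\left(n \right)} = - \frac{16 + 15}{34} = \left(- \frac{1}{34}\right) 31 = - \frac{31}{34}$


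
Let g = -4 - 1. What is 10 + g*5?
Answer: -15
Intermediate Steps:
g = -5
10 + g*5 = 10 - 5*5 = 10 - 25 = -15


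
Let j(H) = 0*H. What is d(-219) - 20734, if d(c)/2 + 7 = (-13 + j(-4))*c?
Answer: -15054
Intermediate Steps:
j(H) = 0
d(c) = -14 - 26*c (d(c) = -14 + 2*((-13 + 0)*c) = -14 + 2*(-13*c) = -14 - 26*c)
d(-219) - 20734 = (-14 - 26*(-219)) - 20734 = (-14 + 5694) - 20734 = 5680 - 20734 = -15054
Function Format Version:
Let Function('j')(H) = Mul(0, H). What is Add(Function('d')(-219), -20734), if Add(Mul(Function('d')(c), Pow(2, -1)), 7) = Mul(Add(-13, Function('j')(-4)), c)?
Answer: -15054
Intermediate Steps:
Function('j')(H) = 0
Function('d')(c) = Add(-14, Mul(-26, c)) (Function('d')(c) = Add(-14, Mul(2, Mul(Add(-13, 0), c))) = Add(-14, Mul(2, Mul(-13, c))) = Add(-14, Mul(-26, c)))
Add(Function('d')(-219), -20734) = Add(Add(-14, Mul(-26, -219)), -20734) = Add(Add(-14, 5694), -20734) = Add(5680, -20734) = -15054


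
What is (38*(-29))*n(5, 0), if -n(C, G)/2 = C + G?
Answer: 11020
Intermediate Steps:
n(C, G) = -2*C - 2*G (n(C, G) = -2*(C + G) = -2*C - 2*G)
(38*(-29))*n(5, 0) = (38*(-29))*(-2*5 - 2*0) = -1102*(-10 + 0) = -1102*(-10) = 11020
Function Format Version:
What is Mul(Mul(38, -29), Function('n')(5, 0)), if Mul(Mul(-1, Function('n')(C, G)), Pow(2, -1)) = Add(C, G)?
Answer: 11020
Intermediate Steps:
Function('n')(C, G) = Add(Mul(-2, C), Mul(-2, G)) (Function('n')(C, G) = Mul(-2, Add(C, G)) = Add(Mul(-2, C), Mul(-2, G)))
Mul(Mul(38, -29), Function('n')(5, 0)) = Mul(Mul(38, -29), Add(Mul(-2, 5), Mul(-2, 0))) = Mul(-1102, Add(-10, 0)) = Mul(-1102, -10) = 11020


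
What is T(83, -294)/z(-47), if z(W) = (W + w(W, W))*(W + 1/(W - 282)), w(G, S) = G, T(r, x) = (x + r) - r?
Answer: -1029/15464 ≈ -0.066542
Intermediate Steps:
T(r, x) = x (T(r, x) = (r + x) - r = x)
z(W) = 2*W*(W + 1/(-282 + W)) (z(W) = (W + W)*(W + 1/(W - 282)) = (2*W)*(W + 1/(-282 + W)) = 2*W*(W + 1/(-282 + W)))
T(83, -294)/z(-47) = -294*(-(-282 - 47)/(94*(1 + (-47)**2 - 282*(-47)))) = -294*7/(2*(1 + 2209 + 13254)) = -294/(2*(-47)*(-1/329)*15464) = -294/30928/7 = -294*7/30928 = -1029/15464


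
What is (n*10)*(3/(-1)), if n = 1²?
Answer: -30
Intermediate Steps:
n = 1
(n*10)*(3/(-1)) = (1*10)*(3/(-1)) = 10*(3*(-1)) = 10*(-3) = -30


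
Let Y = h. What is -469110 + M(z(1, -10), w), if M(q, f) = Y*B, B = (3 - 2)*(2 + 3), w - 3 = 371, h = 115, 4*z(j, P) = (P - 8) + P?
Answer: -468535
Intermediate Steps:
z(j, P) = -2 + P/2 (z(j, P) = ((P - 8) + P)/4 = ((-8 + P) + P)/4 = (-8 + 2*P)/4 = -2 + P/2)
Y = 115
w = 374 (w = 3 + 371 = 374)
B = 5 (B = 1*5 = 5)
M(q, f) = 575 (M(q, f) = 115*5 = 575)
-469110 + M(z(1, -10), w) = -469110 + 575 = -468535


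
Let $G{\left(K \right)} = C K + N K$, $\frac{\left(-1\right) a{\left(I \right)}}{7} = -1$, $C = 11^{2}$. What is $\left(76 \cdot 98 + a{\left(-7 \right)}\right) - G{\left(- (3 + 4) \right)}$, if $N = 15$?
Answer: $8407$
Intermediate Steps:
$C = 121$
$a{\left(I \right)} = 7$ ($a{\left(I \right)} = \left(-7\right) \left(-1\right) = 7$)
$G{\left(K \right)} = 136 K$ ($G{\left(K \right)} = 121 K + 15 K = 136 K$)
$\left(76 \cdot 98 + a{\left(-7 \right)}\right) - G{\left(- (3 + 4) \right)} = \left(76 \cdot 98 + 7\right) - 136 \left(- (3 + 4)\right) = \left(7448 + 7\right) - 136 \left(\left(-1\right) 7\right) = 7455 - 136 \left(-7\right) = 7455 - -952 = 7455 + 952 = 8407$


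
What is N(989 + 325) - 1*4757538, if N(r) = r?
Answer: -4756224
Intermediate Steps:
N(989 + 325) - 1*4757538 = (989 + 325) - 1*4757538 = 1314 - 4757538 = -4756224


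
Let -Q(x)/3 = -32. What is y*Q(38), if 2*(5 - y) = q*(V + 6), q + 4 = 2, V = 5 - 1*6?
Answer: 960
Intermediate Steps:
V = -1 (V = 5 - 6 = -1)
q = -2 (q = -4 + 2 = -2)
Q(x) = 96 (Q(x) = -3*(-32) = 96)
y = 10 (y = 5 - (-1)*(-1 + 6) = 5 - (-1)*5 = 5 - ½*(-10) = 5 + 5 = 10)
y*Q(38) = 10*96 = 960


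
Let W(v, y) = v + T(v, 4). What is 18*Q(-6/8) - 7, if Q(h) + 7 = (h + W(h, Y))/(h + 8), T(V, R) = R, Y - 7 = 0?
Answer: -3677/29 ≈ -126.79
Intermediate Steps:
Y = 7 (Y = 7 + 0 = 7)
W(v, y) = 4 + v (W(v, y) = v + 4 = 4 + v)
Q(h) = -7 + (4 + 2*h)/(8 + h) (Q(h) = -7 + (h + (4 + h))/(h + 8) = -7 + (4 + 2*h)/(8 + h))
18*Q(-6/8) - 7 = 18*((-52 - (-30)/8)/(8 - 6/8)) - 7 = 18*((-52 - (-30)/8)/(8 - 6*⅛)) - 7 = 18*((-52 - 5*(-¾))/(8 - ¾)) - 7 = 18*((-52 + 15/4)/(29/4)) - 7 = 18*((4/29)*(-193/4)) - 7 = 18*(-193/29) - 7 = -3474/29 - 7 = -3677/29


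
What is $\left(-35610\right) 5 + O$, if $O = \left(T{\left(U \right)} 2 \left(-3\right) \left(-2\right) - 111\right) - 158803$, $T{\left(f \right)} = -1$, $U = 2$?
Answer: $-336976$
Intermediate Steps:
$O = -158926$ ($O = \left(- 2 \left(-3\right) \left(-2\right) - 111\right) - 158803 = \left(- \left(-6\right) \left(-2\right) - 111\right) - 158803 = \left(\left(-1\right) 12 - 111\right) - 158803 = \left(-12 - 111\right) - 158803 = -123 - 158803 = -158926$)
$\left(-35610\right) 5 + O = \left(-35610\right) 5 - 158926 = -178050 - 158926 = -336976$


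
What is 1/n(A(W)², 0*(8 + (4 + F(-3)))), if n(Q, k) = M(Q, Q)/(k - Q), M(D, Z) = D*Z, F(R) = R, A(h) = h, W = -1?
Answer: -1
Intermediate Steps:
n(Q, k) = Q²/(k - Q) (n(Q, k) = (Q*Q)/(k - Q) = Q²/(k - Q))
1/n(A(W)², 0*(8 + (4 + F(-3)))) = 1/(((-1)²)²/(0*(8 + (4 - 3)) - 1*(-1)²)) = 1/(1²/(0*(8 + 1) - 1*1)) = 1/(1/(0*9 - 1)) = 1/(1/(0 - 1)) = 1/(1/(-1)) = 1/(1*(-1)) = 1/(-1) = -1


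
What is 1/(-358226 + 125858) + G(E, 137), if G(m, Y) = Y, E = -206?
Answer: 31834415/232368 ≈ 137.00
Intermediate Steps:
1/(-358226 + 125858) + G(E, 137) = 1/(-358226 + 125858) + 137 = 1/(-232368) + 137 = -1/232368 + 137 = 31834415/232368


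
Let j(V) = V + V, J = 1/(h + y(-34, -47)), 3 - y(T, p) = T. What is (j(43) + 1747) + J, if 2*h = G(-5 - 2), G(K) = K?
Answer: 122813/67 ≈ 1833.0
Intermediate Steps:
y(T, p) = 3 - T
h = -7/2 (h = (-5 - 2)/2 = (½)*(-7) = -7/2 ≈ -3.5000)
J = 2/67 (J = 1/(-7/2 + (3 - 1*(-34))) = 1/(-7/2 + (3 + 34)) = 1/(-7/2 + 37) = 1/(67/2) = 2/67 ≈ 0.029851)
j(V) = 2*V
(j(43) + 1747) + J = (2*43 + 1747) + 2/67 = (86 + 1747) + 2/67 = 1833 + 2/67 = 122813/67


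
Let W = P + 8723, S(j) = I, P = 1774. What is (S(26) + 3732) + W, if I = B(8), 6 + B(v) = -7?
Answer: 14216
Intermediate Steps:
B(v) = -13 (B(v) = -6 - 7 = -13)
I = -13
S(j) = -13
W = 10497 (W = 1774 + 8723 = 10497)
(S(26) + 3732) + W = (-13 + 3732) + 10497 = 3719 + 10497 = 14216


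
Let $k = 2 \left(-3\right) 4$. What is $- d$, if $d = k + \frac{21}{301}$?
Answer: $\frac{1029}{43} \approx 23.93$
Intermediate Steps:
$k = -24$ ($k = \left(-6\right) 4 = -24$)
$d = - \frac{1029}{43}$ ($d = -24 + \frac{21}{301} = -24 + 21 \cdot \frac{1}{301} = -24 + \frac{3}{43} = - \frac{1029}{43} \approx -23.93$)
$- d = \left(-1\right) \left(- \frac{1029}{43}\right) = \frac{1029}{43}$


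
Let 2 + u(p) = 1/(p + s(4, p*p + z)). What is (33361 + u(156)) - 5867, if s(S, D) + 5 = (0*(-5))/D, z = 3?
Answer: 4151293/151 ≈ 27492.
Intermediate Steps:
s(S, D) = -5 (s(S, D) = -5 + (0*(-5))/D = -5 + 0/D = -5 + 0 = -5)
u(p) = -2 + 1/(-5 + p) (u(p) = -2 + 1/(p - 5) = -2 + 1/(-5 + p))
(33361 + u(156)) - 5867 = (33361 + (11 - 2*156)/(-5 + 156)) - 5867 = (33361 + (11 - 312)/151) - 5867 = (33361 + (1/151)*(-301)) - 5867 = (33361 - 301/151) - 5867 = 5037210/151 - 5867 = 4151293/151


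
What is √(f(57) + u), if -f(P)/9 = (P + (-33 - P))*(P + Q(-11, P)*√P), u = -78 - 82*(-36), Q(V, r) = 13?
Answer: √(19803 + 3861*√57) ≈ 221.25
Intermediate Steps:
u = 2874 (u = -78 + 2952 = 2874)
f(P) = 297*P + 3861*√P (f(P) = -9*(P + (-33 - P))*(P + 13*√P) = -(-297)*(P + 13*√P) = -9*(-429*√P - 33*P) = 297*P + 3861*√P)
√(f(57) + u) = √((297*57 + 3861*√57) + 2874) = √((16929 + 3861*√57) + 2874) = √(19803 + 3861*√57)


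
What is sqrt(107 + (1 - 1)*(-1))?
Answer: sqrt(107) ≈ 10.344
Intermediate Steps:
sqrt(107 + (1 - 1)*(-1)) = sqrt(107 + 0*(-1)) = sqrt(107 + 0) = sqrt(107)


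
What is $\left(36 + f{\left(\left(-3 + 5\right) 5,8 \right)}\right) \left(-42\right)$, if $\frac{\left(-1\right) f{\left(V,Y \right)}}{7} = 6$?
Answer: $252$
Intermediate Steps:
$f{\left(V,Y \right)} = -42$ ($f{\left(V,Y \right)} = \left(-7\right) 6 = -42$)
$\left(36 + f{\left(\left(-3 + 5\right) 5,8 \right)}\right) \left(-42\right) = \left(36 - 42\right) \left(-42\right) = \left(-6\right) \left(-42\right) = 252$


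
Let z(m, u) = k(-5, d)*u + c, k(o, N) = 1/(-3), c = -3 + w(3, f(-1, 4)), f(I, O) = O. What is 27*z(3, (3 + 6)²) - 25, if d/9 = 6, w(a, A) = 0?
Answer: -835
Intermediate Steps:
c = -3 (c = -3 + 0 = -3)
d = 54 (d = 9*6 = 54)
k(o, N) = -⅓
z(m, u) = -3 - u/3 (z(m, u) = -u/3 - 3 = -3 - u/3)
27*z(3, (3 + 6)²) - 25 = 27*(-3 - (3 + 6)²/3) - 25 = 27*(-3 - ⅓*9²) - 25 = 27*(-3 - ⅓*81) - 25 = 27*(-3 - 27) - 25 = 27*(-30) - 25 = -810 - 25 = -835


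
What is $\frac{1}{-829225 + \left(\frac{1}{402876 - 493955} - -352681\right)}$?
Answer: $- \frac{91079}{43403150977} \approx -2.0984 \cdot 10^{-6}$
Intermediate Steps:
$\frac{1}{-829225 + \left(\frac{1}{402876 - 493955} - -352681\right)} = \frac{1}{-829225 + \left(\frac{1}{-91079} + 352681\right)} = \frac{1}{-829225 + \left(- \frac{1}{91079} + 352681\right)} = \frac{1}{-829225 + \frac{32121832798}{91079}} = \frac{1}{- \frac{43403150977}{91079}} = - \frac{91079}{43403150977}$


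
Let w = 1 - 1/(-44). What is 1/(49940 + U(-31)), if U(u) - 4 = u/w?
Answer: 45/2246116 ≈ 2.0035e-5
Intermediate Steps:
w = 45/44 (w = 1 - 1*(-1/44) = 1 + 1/44 = 45/44 ≈ 1.0227)
U(u) = 4 + 44*u/45 (U(u) = 4 + u/(45/44) = 4 + u*(44/45) = 4 + 44*u/45)
1/(49940 + U(-31)) = 1/(49940 + (4 + (44/45)*(-31))) = 1/(49940 + (4 - 1364/45)) = 1/(49940 - 1184/45) = 1/(2246116/45) = 45/2246116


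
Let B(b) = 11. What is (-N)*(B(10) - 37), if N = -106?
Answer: -2756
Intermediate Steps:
(-N)*(B(10) - 37) = (-1*(-106))*(11 - 37) = 106*(-26) = -2756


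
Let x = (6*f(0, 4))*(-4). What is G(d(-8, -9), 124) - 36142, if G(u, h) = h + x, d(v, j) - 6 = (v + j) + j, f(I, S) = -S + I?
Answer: -35922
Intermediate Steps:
f(I, S) = I - S
x = 96 (x = (6*(0 - 1*4))*(-4) = (6*(0 - 4))*(-4) = (6*(-4))*(-4) = -24*(-4) = 96)
d(v, j) = 6 + v + 2*j (d(v, j) = 6 + ((v + j) + j) = 6 + ((j + v) + j) = 6 + (v + 2*j) = 6 + v + 2*j)
G(u, h) = 96 + h (G(u, h) = h + 96 = 96 + h)
G(d(-8, -9), 124) - 36142 = (96 + 124) - 36142 = 220 - 36142 = -35922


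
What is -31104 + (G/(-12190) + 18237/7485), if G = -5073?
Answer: -189182370211/6082810 ≈ -31101.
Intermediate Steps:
-31104 + (G/(-12190) + 18237/7485) = -31104 + (-5073/(-12190) + 18237/7485) = -31104 + (-5073*(-1/12190) + 18237*(1/7485)) = -31104 + (5073/12190 + 6079/2495) = -31104 + 17352029/6082810 = -189182370211/6082810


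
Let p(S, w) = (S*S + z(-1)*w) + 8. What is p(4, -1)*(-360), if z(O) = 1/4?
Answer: -8550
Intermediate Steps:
z(O) = ¼
p(S, w) = 8 + S² + w/4 (p(S, w) = (S*S + w/4) + 8 = (S² + w/4) + 8 = 8 + S² + w/4)
p(4, -1)*(-360) = (8 + 4² + (¼)*(-1))*(-360) = (8 + 16 - ¼)*(-360) = (95/4)*(-360) = -8550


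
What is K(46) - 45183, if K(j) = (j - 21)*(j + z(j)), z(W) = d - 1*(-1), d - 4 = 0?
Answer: -43908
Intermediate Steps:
d = 4 (d = 4 + 0 = 4)
z(W) = 5 (z(W) = 4 - 1*(-1) = 4 + 1 = 5)
K(j) = (-21 + j)*(5 + j) (K(j) = (j - 21)*(j + 5) = (-21 + j)*(5 + j))
K(46) - 45183 = (-105 + 46² - 16*46) - 45183 = (-105 + 2116 - 736) - 45183 = 1275 - 45183 = -43908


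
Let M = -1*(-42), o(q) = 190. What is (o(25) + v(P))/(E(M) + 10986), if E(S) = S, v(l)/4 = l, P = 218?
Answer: 177/1838 ≈ 0.096300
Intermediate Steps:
v(l) = 4*l
M = 42
(o(25) + v(P))/(E(M) + 10986) = (190 + 4*218)/(42 + 10986) = (190 + 872)/11028 = 1062*(1/11028) = 177/1838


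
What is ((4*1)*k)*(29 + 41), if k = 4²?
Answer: 4480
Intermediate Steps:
k = 16
((4*1)*k)*(29 + 41) = ((4*1)*16)*(29 + 41) = (4*16)*70 = 64*70 = 4480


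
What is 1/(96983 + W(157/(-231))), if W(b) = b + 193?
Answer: 231/22447499 ≈ 1.0291e-5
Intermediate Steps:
W(b) = 193 + b
1/(96983 + W(157/(-231))) = 1/(96983 + (193 + 157/(-231))) = 1/(96983 + (193 + 157*(-1/231))) = 1/(96983 + (193 - 157/231)) = 1/(96983 + 44426/231) = 1/(22447499/231) = 231/22447499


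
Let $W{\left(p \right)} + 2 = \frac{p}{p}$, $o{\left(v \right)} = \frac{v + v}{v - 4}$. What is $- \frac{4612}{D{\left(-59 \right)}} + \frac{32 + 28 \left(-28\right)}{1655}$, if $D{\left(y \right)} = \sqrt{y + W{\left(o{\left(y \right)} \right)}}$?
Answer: $- \frac{752}{1655} + \frac{2306 i \sqrt{15}}{15} \approx -0.45438 + 595.41 i$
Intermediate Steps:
$o{\left(v \right)} = \frac{2 v}{-4 + v}$
$W{\left(p \right)} = -1$ ($W{\left(p \right)} = -2 + \frac{p}{p} = -2 + 1 = -1$)
$D{\left(y \right)} = \sqrt{-1 + y}$ ($D{\left(y \right)} = \sqrt{y - 1} = \sqrt{-1 + y}$)
$- \frac{4612}{D{\left(-59 \right)}} + \frac{32 + 28 \left(-28\right)}{1655} = - \frac{4612}{\sqrt{-1 - 59}} + \frac{32 + 28 \left(-28\right)}{1655} = - \frac{4612}{\sqrt{-60}} + \left(32 - 784\right) \frac{1}{1655} = - \frac{4612}{2 i \sqrt{15}} - \frac{752}{1655} = - 4612 \left(- \frac{i \sqrt{15}}{30}\right) - \frac{752}{1655} = \frac{2306 i \sqrt{15}}{15} - \frac{752}{1655} = - \frac{752}{1655} + \frac{2306 i \sqrt{15}}{15}$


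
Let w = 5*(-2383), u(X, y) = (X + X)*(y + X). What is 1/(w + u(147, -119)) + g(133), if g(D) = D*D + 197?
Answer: 65874137/3683 ≈ 17886.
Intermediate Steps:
g(D) = 197 + D² (g(D) = D² + 197 = 197 + D²)
u(X, y) = 2*X*(X + y) (u(X, y) = (2*X)*(X + y) = 2*X*(X + y))
w = -11915
1/(w + u(147, -119)) + g(133) = 1/(-11915 + 2*147*(147 - 119)) + (197 + 133²) = 1/(-11915 + 2*147*28) + (197 + 17689) = 1/(-11915 + 8232) + 17886 = 1/(-3683) + 17886 = -1/3683 + 17886 = 65874137/3683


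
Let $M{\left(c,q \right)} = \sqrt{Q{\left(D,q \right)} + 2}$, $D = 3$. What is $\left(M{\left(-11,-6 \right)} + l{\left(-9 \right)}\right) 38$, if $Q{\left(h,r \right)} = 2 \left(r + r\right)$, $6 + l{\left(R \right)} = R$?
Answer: $-570 + 38 i \sqrt{22} \approx -570.0 + 178.24 i$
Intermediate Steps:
$l{\left(R \right)} = -6 + R$
$Q{\left(h,r \right)} = 4 r$ ($Q{\left(h,r \right)} = 2 \cdot 2 r = 4 r$)
$M{\left(c,q \right)} = \sqrt{2 + 4 q}$ ($M{\left(c,q \right)} = \sqrt{4 q + 2} = \sqrt{2 + 4 q}$)
$\left(M{\left(-11,-6 \right)} + l{\left(-9 \right)}\right) 38 = \left(\sqrt{2 + 4 \left(-6\right)} - 15\right) 38 = \left(\sqrt{2 - 24} - 15\right) 38 = \left(\sqrt{-22} - 15\right) 38 = \left(i \sqrt{22} - 15\right) 38 = \left(-15 + i \sqrt{22}\right) 38 = -570 + 38 i \sqrt{22}$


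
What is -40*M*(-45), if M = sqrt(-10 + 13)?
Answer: 1800*sqrt(3) ≈ 3117.7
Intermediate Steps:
M = sqrt(3) ≈ 1.7320
-40*M*(-45) = -40*sqrt(3)*(-45) = 1800*sqrt(3)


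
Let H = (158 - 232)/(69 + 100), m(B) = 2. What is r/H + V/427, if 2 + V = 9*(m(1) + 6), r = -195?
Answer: 2010995/4514 ≈ 445.50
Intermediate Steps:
H = -74/169 ≈ -0.43787
V = 70 (V = -2 + 9*(2 + 6) = -2 + 9*8 = -2 + 72 = 70)
r/H + V/427 = -195/(-74/169) + 70/427 = -195*(-169/74) + 70*(1/427) = 32955/74 + 10/61 = 2010995/4514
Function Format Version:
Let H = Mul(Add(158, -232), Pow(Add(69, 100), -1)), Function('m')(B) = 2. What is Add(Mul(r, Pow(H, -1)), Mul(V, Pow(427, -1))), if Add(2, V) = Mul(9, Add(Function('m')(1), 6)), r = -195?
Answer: Rational(2010995, 4514) ≈ 445.50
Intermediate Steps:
H = Rational(-74, 169) (H = Mul(-74, Pow(169, -1)) = Mul(-74, Rational(1, 169)) = Rational(-74, 169) ≈ -0.43787)
V = 70 (V = Add(-2, Mul(9, Add(2, 6))) = Add(-2, Mul(9, 8)) = Add(-2, 72) = 70)
Add(Mul(r, Pow(H, -1)), Mul(V, Pow(427, -1))) = Add(Mul(-195, Pow(Rational(-74, 169), -1)), Mul(70, Pow(427, -1))) = Add(Mul(-195, Rational(-169, 74)), Mul(70, Rational(1, 427))) = Add(Rational(32955, 74), Rational(10, 61)) = Rational(2010995, 4514)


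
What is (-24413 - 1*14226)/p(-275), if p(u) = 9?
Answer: -38639/9 ≈ -4293.2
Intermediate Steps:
(-24413 - 1*14226)/p(-275) = (-24413 - 1*14226)/9 = (-24413 - 14226)*(⅑) = -38639*⅑ = -38639/9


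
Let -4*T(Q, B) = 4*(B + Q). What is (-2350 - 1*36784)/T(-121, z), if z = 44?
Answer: -39134/77 ≈ -508.23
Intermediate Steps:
T(Q, B) = -B - Q (T(Q, B) = -(B + Q) = -(4*B + 4*Q)/4 = -B - Q)
(-2350 - 1*36784)/T(-121, z) = (-2350 - 1*36784)/(-1*44 - 1*(-121)) = (-2350 - 36784)/(-44 + 121) = -39134/77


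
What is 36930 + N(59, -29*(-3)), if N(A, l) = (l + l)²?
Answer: 67206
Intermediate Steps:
N(A, l) = 4*l² (N(A, l) = (2*l)² = 4*l²)
36930 + N(59, -29*(-3)) = 36930 + 4*(-29*(-3))² = 36930 + 4*87² = 36930 + 4*7569 = 36930 + 30276 = 67206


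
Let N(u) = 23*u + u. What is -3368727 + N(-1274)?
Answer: -3399303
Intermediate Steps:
N(u) = 24*u
-3368727 + N(-1274) = -3368727 + 24*(-1274) = -3368727 - 30576 = -3399303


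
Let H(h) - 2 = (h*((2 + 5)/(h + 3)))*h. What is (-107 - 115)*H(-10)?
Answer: 21756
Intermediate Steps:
H(h) = 2 + 7*h**2/(3 + h) (H(h) = 2 + (h*((2 + 5)/(h + 3)))*h = 2 + (h*(7/(3 + h)))*h = 2 + (7*h/(3 + h))*h = 2 + 7*h**2/(3 + h))
(-107 - 115)*H(-10) = (-107 - 115)*((6 + 2*(-10) + 7*(-10)**2)/(3 - 10)) = -222*(6 - 20 + 7*100)/(-7) = -(-222)*(6 - 20 + 700)/7 = -(-222)*686/7 = -222*(-98) = 21756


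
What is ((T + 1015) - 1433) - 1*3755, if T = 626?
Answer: -3547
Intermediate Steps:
((T + 1015) - 1433) - 1*3755 = ((626 + 1015) - 1433) - 1*3755 = (1641 - 1433) - 3755 = 208 - 3755 = -3547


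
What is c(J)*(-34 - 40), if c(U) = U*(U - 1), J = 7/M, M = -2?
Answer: -2331/2 ≈ -1165.5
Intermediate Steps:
J = -7/2 (J = 7/(-2) = 7*(-½) = -7/2 ≈ -3.5000)
c(U) = U*(-1 + U)
c(J)*(-34 - 40) = (-7*(-1 - 7/2)/2)*(-34 - 40) = -7/2*(-9/2)*(-74) = (63/4)*(-74) = -2331/2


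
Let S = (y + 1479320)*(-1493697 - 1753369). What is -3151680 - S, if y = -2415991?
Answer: -3041435708966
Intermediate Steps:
S = 3041432557286 (S = (-2415991 + 1479320)*(-1493697 - 1753369) = -936671*(-3247066) = 3041432557286)
-3151680 - S = -3151680 - 1*3041432557286 = -3151680 - 3041432557286 = -3041435708966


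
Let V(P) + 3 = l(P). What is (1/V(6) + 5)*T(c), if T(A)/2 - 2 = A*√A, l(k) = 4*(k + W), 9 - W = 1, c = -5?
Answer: 1064/53 - 2660*I*√5/53 ≈ 20.075 - 112.23*I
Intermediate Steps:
W = 8 (W = 9 - 1*1 = 9 - 1 = 8)
l(k) = 32 + 4*k (l(k) = 4*(k + 8) = 4*(8 + k) = 32 + 4*k)
T(A) = 4 + 2*A^(3/2) (T(A) = 4 + 2*(A*√A) = 4 + 2*A^(3/2))
V(P) = 29 + 4*P (V(P) = -3 + (32 + 4*P) = 29 + 4*P)
(1/V(6) + 5)*T(c) = (1/(29 + 4*6) + 5)*(4 + 2*(-5)^(3/2)) = (1/(29 + 24) + 5)*(4 + 2*(-5*I*√5)) = (1/53 + 5)*(4 - 10*I*√5) = 266*(4 - 10*I*√5)/53 = 1064/53 - 2660*I*√5/53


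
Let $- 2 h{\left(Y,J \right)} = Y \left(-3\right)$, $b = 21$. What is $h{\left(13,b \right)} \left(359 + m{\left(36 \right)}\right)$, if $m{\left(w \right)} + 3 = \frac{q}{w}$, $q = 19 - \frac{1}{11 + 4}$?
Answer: $\frac{625703}{90} \approx 6952.3$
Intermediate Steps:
$h{\left(Y,J \right)} = \frac{3 Y}{2}$ ($h{\left(Y,J \right)} = - \frac{Y \left(-3\right)}{2} = - \frac{\left(-3\right) Y}{2} = \frac{3 Y}{2}$)
$q = \frac{284}{15}$ ($q = 19 - \frac{1}{15} = \frac{284}{15} \approx 18.933$)
$m{\left(w \right)} = -3 + \frac{284}{15 w}$
$h{\left(13,b \right)} \left(359 + m{\left(36 \right)}\right) = \frac{3}{2} \cdot 13 \left(359 - \left(3 - \frac{284}{15 \cdot 36}\right)\right) = \frac{39 \left(359 + \left(-3 + \frac{284}{15} \cdot \frac{1}{36}\right)\right)}{2} = \frac{39 \left(359 + \left(-3 + \frac{71}{135}\right)\right)}{2} = \frac{39 \left(359 - \frac{334}{135}\right)}{2} = \frac{39}{2} \cdot \frac{48131}{135} = \frac{625703}{90}$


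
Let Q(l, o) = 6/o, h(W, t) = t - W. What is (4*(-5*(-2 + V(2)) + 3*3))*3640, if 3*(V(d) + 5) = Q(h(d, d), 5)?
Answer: 611520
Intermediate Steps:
V(d) = -23/5 (V(d) = -5 + (6/5)/3 = -5 + (6*(1/5))/3 = -5 + (1/3)*(6/5) = -5 + 2/5 = -23/5)
(4*(-5*(-2 + V(2)) + 3*3))*3640 = (4*(-5*(-2 - 23/5) + 3*3))*3640 = (4*(-5*(-33/5) + 9))*3640 = (4*(33 + 9))*3640 = (4*42)*3640 = 168*3640 = 611520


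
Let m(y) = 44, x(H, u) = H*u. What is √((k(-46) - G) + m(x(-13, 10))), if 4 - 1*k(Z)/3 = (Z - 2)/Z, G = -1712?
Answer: 4*√58351/23 ≈ 42.010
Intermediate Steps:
k(Z) = 12 - 3*(-2 + Z)/Z (k(Z) = 12 - 3*(Z - 2)/Z = 12 - 3*(-2 + Z)/Z)
√((k(-46) - G) + m(x(-13, 10))) = √(((9 + 6/(-46)) - 1*(-1712)) + 44) = √(((9 + 6*(-1/46)) + 1712) + 44) = √(((9 - 3/23) + 1712) + 44) = √((204/23 + 1712) + 44) = √(39580/23 + 44) = √(40592/23) = 4*√58351/23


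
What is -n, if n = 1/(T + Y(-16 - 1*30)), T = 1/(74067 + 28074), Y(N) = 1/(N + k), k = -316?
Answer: 36975042/101779 ≈ 363.29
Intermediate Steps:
Y(N) = 1/(-316 + N) (Y(N) = 1/(N - 316) = 1/(-316 + N))
T = 1/102141 ≈ 9.7904e-6
n = -36975042/101779 (n = 1/(1/102141 + 1/(-316 + (-16 - 1*30))) = 1/(1/102141 + 1/(-316 + (-16 - 30))) = 1/(1/102141 + 1/(-316 - 46)) = 1/(1/102141 + 1/(-362)) = 1/(1/102141 - 1/362) = 1/(-101779/36975042) = -36975042/101779 ≈ -363.29)
-n = -1*(-36975042/101779) = 36975042/101779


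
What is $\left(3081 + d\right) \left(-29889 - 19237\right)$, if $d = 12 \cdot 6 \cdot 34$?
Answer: $-271617654$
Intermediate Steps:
$d = 2448$ ($d = 72 \cdot 34 = 2448$)
$\left(3081 + d\right) \left(-29889 - 19237\right) = \left(3081 + 2448\right) \left(-29889 - 19237\right) = 5529 \left(-49126\right) = -271617654$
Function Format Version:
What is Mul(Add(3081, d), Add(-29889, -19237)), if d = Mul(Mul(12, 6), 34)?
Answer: -271617654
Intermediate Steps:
d = 2448 (d = Mul(72, 34) = 2448)
Mul(Add(3081, d), Add(-29889, -19237)) = Mul(Add(3081, 2448), Add(-29889, -19237)) = Mul(5529, -49126) = -271617654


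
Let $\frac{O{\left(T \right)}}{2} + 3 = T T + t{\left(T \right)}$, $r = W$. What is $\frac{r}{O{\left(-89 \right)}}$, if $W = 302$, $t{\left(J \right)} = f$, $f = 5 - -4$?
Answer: $\frac{151}{7927} \approx 0.019049$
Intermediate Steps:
$f = 9$ ($f = 5 + 4 = 9$)
$t{\left(J \right)} = 9$
$r = 302$
$O{\left(T \right)} = 12 + 2 T^{2}$ ($O{\left(T \right)} = -6 + 2 \left(T T + 9\right) = -6 + 2 \left(T^{2} + 9\right) = -6 + 2 \left(9 + T^{2}\right) = -6 + \left(18 + 2 T^{2}\right) = 12 + 2 T^{2}$)
$\frac{r}{O{\left(-89 \right)}} = \frac{302}{12 + 2 \left(-89\right)^{2}} = \frac{302}{12 + 2 \cdot 7921} = \frac{302}{12 + 15842} = \frac{302}{15854} = 302 \cdot \frac{1}{15854} = \frac{151}{7927}$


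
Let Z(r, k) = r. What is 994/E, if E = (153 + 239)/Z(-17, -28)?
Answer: -1207/28 ≈ -43.107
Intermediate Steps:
E = -392/17 (E = (153 + 239)/(-17) = 392*(-1/17) = -392/17 ≈ -23.059)
994/E = 994/(-392/17) = 994*(-17/392) = -1207/28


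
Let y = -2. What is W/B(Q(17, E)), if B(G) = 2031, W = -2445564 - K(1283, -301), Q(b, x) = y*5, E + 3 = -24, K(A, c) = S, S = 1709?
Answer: -2447273/2031 ≈ -1205.0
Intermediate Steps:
K(A, c) = 1709
E = -27 (E = -3 - 24 = -27)
Q(b, x) = -10 (Q(b, x) = -2*5 = -10)
W = -2447273 (W = -2445564 - 1*1709 = -2445564 - 1709 = -2447273)
W/B(Q(17, E)) = -2447273/2031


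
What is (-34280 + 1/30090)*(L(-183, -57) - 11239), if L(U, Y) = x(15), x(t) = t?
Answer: 5788694936788/15045 ≈ 3.8476e+8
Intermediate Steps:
L(U, Y) = 15
(-34280 + 1/30090)*(L(-183, -57) - 11239) = (-34280 + 1/30090)*(15 - 11239) = (-34280 + 1/30090)*(-11224) = -1031485199/30090*(-11224) = 5788694936788/15045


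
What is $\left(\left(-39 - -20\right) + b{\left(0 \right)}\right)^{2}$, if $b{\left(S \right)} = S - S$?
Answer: $361$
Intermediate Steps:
$b{\left(S \right)} = 0$
$\left(\left(-39 - -20\right) + b{\left(0 \right)}\right)^{2} = \left(\left(-39 - -20\right) + 0\right)^{2} = \left(\left(-39 + 20\right) + 0\right)^{2} = \left(-19 + 0\right)^{2} = \left(-19\right)^{2} = 361$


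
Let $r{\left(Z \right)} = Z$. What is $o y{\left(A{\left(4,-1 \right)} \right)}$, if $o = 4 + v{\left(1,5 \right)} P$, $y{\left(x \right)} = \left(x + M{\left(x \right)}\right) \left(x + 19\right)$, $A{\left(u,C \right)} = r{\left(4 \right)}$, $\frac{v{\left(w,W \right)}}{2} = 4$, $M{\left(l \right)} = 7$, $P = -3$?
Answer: $-5060$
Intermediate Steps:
$v{\left(w,W \right)} = 8$ ($v{\left(w,W \right)} = 2 \cdot 4 = 8$)
$A{\left(u,C \right)} = 4$
$y{\left(x \right)} = \left(7 + x\right) \left(19 + x\right)$ ($y{\left(x \right)} = \left(x + 7\right) \left(x + 19\right) = \left(7 + x\right) \left(19 + x\right)$)
$o = -20$ ($o = 4 + 8 \left(-3\right) = 4 - 24 = -20$)
$o y{\left(A{\left(4,-1 \right)} \right)} = - 20 \left(133 + 4^{2} + 26 \cdot 4\right) = - 20 \left(133 + 16 + 104\right) = \left(-20\right) 253 = -5060$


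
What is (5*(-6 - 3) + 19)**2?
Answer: 676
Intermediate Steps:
(5*(-6 - 3) + 19)**2 = (5*(-9) + 19)**2 = (-45 + 19)**2 = (-26)**2 = 676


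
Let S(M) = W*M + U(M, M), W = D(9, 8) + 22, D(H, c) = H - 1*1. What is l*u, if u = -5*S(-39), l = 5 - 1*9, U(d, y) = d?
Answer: -24180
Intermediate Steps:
D(H, c) = -1 + H (D(H, c) = H - 1 = -1 + H)
l = -4 (l = 5 - 9 = -4)
W = 30 (W = (-1 + 9) + 22 = 8 + 22 = 30)
S(M) = 31*M (S(M) = 30*M + M = 31*M)
u = 6045 (u = -155*(-39) = -5*(-1209) = 6045)
l*u = -4*6045 = -24180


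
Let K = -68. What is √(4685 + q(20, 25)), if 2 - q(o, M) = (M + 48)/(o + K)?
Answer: √675147/12 ≈ 68.473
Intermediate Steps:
q(o, M) = 2 - (48 + M)/(-68 + o) (q(o, M) = 2 - (M + 48)/(o - 68) = 2 - (48 + M)/(-68 + o))
√(4685 + q(20, 25)) = √(4685 + (-184 - 1*25 + 2*20)/(-68 + 20)) = √(4685 + (-184 - 25 + 40)/(-48)) = √(4685 - 1/48*(-169)) = √(4685 + 169/48) = √(225049/48) = √675147/12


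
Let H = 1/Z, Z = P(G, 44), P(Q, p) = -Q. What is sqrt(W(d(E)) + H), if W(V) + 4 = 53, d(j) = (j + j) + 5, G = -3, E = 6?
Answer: 2*sqrt(111)/3 ≈ 7.0238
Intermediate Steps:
d(j) = 5 + 2*j (d(j) = 2*j + 5 = 5 + 2*j)
Z = 3 (Z = -1*(-3) = 3)
W(V) = 49 (W(V) = -4 + 53 = 49)
H = 1/3 ≈ 0.33333
sqrt(W(d(E)) + H) = sqrt(49 + 1/3) = sqrt(148/3) = 2*sqrt(111)/3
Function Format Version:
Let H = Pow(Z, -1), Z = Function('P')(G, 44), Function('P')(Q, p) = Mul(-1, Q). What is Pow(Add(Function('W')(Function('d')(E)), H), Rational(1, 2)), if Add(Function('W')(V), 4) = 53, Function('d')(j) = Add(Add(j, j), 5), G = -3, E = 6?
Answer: Mul(Rational(2, 3), Pow(111, Rational(1, 2))) ≈ 7.0238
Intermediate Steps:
Function('d')(j) = Add(5, Mul(2, j)) (Function('d')(j) = Add(Mul(2, j), 5) = Add(5, Mul(2, j)))
Z = 3 (Z = Mul(-1, -3) = 3)
Function('W')(V) = 49 (Function('W')(V) = Add(-4, 53) = 49)
H = Rational(1, 3) (H = Pow(3, -1) = Rational(1, 3) ≈ 0.33333)
Pow(Add(Function('W')(Function('d')(E)), H), Rational(1, 2)) = Pow(Add(49, Rational(1, 3)), Rational(1, 2)) = Pow(Rational(148, 3), Rational(1, 2)) = Mul(Rational(2, 3), Pow(111, Rational(1, 2)))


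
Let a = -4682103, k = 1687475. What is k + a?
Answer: -2994628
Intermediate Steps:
k + a = 1687475 - 4682103 = -2994628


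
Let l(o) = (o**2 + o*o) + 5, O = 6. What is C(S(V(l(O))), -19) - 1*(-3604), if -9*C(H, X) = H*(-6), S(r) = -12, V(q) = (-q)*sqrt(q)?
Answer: 3596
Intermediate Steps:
l(o) = 5 + 2*o**2 (l(o) = (o**2 + o**2) + 5 = 2*o**2 + 5 = 5 + 2*o**2)
V(q) = -q**(3/2)
C(H, X) = 2*H/3 (C(H, X) = -H*(-6)/9 = -(-2)*H/3 = 2*H/3)
C(S(V(l(O))), -19) - 1*(-3604) = (2/3)*(-12) - 1*(-3604) = -8 + 3604 = 3596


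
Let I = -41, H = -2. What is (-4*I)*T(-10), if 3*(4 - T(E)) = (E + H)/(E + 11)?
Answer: 1312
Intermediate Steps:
T(E) = 4 - (-2 + E)/(3*(11 + E)) (T(E) = 4 - (E - 2)/(3*(E + 11)) = 4 - (-2 + E)/(3*(11 + E)))
(-4*I)*T(-10) = (-4*(-41))*((134 + 11*(-10))/(3*(11 - 10))) = 164*((⅓)*(134 - 110)/1) = 164*((⅓)*1*24) = 164*8 = 1312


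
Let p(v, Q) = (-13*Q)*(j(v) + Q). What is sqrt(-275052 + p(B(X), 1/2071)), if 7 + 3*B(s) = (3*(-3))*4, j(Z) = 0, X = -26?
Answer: 7*I*sqrt(24075700105)/2071 ≈ 524.45*I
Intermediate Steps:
B(s) = -43/3 (B(s) = -7/3 + ((3*(-3))*4)/3 = -7/3 + (-9*4)/3 = -7/3 + (1/3)*(-36) = -7/3 - 12 = -43/3)
p(v, Q) = -13*Q**2 (p(v, Q) = (-13*Q)*(0 + Q) = (-13*Q)*Q = -13*Q**2)
sqrt(-275052 + p(B(X), 1/2071)) = sqrt(-275052 - 13*(1/2071)**2) = sqrt(-275052 - 13*1/4289041) = sqrt(-275052 - 13/4289041) = sqrt(-1179709305145/4289041) = 7*I*sqrt(24075700105)/2071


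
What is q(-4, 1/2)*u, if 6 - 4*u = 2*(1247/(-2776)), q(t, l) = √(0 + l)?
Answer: 9575*√2/11104 ≈ 1.2195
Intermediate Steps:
q(t, l) = √l
u = 9575/5552 (u = 3/2 - 1247/(-2776)/2 = 3/2 - 1247*(-1/2776)/2 = 3/2 - (-1247)/(2*2776) = 3/2 - ¼*(-1247/1388) = 3/2 + 1247/5552 = 9575/5552 ≈ 1.7246)
q(-4, 1/2)*u = √(1/2)*(9575/5552) = √(½)*(9575/5552) = (√2/2)*(9575/5552) = 9575*√2/11104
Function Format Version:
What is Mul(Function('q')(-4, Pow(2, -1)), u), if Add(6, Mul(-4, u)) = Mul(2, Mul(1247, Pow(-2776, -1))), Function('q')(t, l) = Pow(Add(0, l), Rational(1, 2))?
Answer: Mul(Rational(9575, 11104), Pow(2, Rational(1, 2))) ≈ 1.2195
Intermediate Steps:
Function('q')(t, l) = Pow(l, Rational(1, 2))
u = Rational(9575, 5552) (u = Add(Rational(3, 2), Mul(Rational(-1, 4), Mul(2, Mul(1247, Pow(-2776, -1))))) = Add(Rational(3, 2), Mul(Rational(-1, 4), Mul(2, Mul(1247, Rational(-1, 2776))))) = Add(Rational(3, 2), Mul(Rational(-1, 4), Mul(2, Rational(-1247, 2776)))) = Add(Rational(3, 2), Mul(Rational(-1, 4), Rational(-1247, 1388))) = Add(Rational(3, 2), Rational(1247, 5552)) = Rational(9575, 5552) ≈ 1.7246)
Mul(Function('q')(-4, Pow(2, -1)), u) = Mul(Pow(Pow(2, -1), Rational(1, 2)), Rational(9575, 5552)) = Mul(Pow(Rational(1, 2), Rational(1, 2)), Rational(9575, 5552)) = Mul(Mul(Rational(1, 2), Pow(2, Rational(1, 2))), Rational(9575, 5552)) = Mul(Rational(9575, 11104), Pow(2, Rational(1, 2)))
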